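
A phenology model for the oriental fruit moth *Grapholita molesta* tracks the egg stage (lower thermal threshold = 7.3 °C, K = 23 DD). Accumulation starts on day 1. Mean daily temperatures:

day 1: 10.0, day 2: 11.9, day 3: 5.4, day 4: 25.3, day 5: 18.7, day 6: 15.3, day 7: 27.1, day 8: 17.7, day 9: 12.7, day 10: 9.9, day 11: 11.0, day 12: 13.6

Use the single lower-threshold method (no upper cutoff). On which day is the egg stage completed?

day 4

Daily DD above 7.3 °C: 2.7, 4.6, 0.0, 18.0, 11.4, 8.0, 19.8, 10.4, 5.4, 2.6, 3.7, 6.3.
Cumulative: 2.7, 7.3, 7.3, 25.3, 36.7, 44.7, 64.5, 74.9, 80.3, 82.9, 86.6, 92.9.
The total first reaches 23 DD on day 4.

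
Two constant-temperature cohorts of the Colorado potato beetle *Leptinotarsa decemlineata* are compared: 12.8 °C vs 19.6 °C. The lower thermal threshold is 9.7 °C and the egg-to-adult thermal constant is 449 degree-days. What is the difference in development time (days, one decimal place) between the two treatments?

99.5 days

At 12.8 °C: 449 / (12.8 − 9.7) = 449 / 3.1 = 144.839 d.
At 19.6 °C: 449 / (19.6 − 9.7) = 449 / 9.9 = 45.354 d.
Difference = |144.839 − 45.354| = 99.485 ≈ 99.5 days.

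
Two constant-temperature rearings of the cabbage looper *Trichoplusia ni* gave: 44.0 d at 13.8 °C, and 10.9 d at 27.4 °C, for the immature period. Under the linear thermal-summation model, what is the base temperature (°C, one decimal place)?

Equal thermal constants: D₁(T₁ − T_b) = D₂(T₂ − T_b).
44.0·(13.8 − T_b) = 10.9·(27.4 − T_b)
T_b = (44.0·13.8 − 10.9·27.4) / (44.0 − 10.9) = 308.54 / 33.1 = 9.321 °C ≈ 9.3 °C.

9.3 °C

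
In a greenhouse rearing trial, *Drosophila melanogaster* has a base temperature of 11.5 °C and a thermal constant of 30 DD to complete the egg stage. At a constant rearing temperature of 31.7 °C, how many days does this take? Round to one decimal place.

1.5 days

Daily accumulation = 31.7 − 11.5 = 20.2 DD/day.
Duration = 30 / 20.2 = 1.485 ≈ 1.5 days.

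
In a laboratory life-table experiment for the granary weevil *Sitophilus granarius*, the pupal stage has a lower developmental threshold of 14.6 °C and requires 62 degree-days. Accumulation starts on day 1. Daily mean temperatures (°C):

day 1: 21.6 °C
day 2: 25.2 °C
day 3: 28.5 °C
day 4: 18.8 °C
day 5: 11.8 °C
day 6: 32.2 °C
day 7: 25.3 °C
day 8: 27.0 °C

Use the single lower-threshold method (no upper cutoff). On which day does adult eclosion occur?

Daily DD above 14.6 °C: 7.0, 10.6, 13.9, 4.2, 0.0, 17.6, 10.7, 12.4.
Cumulative: 7.0, 17.6, 31.5, 35.7, 35.7, 53.3, 64.0, 76.4.
The total first reaches 62 DD on day 7.

day 7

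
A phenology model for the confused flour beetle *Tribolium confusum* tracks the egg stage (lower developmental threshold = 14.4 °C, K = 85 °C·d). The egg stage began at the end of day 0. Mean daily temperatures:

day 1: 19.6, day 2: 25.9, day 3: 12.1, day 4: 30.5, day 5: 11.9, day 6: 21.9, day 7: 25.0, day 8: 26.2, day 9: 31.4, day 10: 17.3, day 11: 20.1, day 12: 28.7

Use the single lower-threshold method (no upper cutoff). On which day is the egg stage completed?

Daily DD above 14.4 °C: 5.2, 11.5, 0.0, 16.1, 0.0, 7.5, 10.6, 11.8, 17.0, 2.9, 5.7, 14.3.
Cumulative: 5.2, 16.7, 16.7, 32.8, 32.8, 40.3, 50.9, 62.7, 79.7, 82.6, 88.3, 102.6.
The total first reaches 85 DD on day 11.

day 11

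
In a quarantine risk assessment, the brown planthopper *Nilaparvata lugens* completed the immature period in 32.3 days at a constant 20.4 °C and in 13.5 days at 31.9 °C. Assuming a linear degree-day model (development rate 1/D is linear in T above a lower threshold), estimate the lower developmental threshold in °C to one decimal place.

12.1 °C

Under the model K = D·(T − T_b), so D₁·(T₁ − T_b) = D₂·(T₂ − T_b).
32.3·(20.4 − T_b) = 13.5·(31.9 − T_b)
T_b = (32.3·20.4 − 13.5·31.9) / (32.3 − 13.5) = 228.27 / 18.8 = 12.142 °C ≈ 12.1 °C.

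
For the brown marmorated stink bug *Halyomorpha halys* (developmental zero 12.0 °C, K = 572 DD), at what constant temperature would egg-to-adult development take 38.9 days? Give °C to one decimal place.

Required daily accumulation = 572 / 38.9 = 14.704 DD/day.
T = T_base + 14.704 = 12.0 + 14.704 = 26.704 ≈ 26.7 °C.

26.7 °C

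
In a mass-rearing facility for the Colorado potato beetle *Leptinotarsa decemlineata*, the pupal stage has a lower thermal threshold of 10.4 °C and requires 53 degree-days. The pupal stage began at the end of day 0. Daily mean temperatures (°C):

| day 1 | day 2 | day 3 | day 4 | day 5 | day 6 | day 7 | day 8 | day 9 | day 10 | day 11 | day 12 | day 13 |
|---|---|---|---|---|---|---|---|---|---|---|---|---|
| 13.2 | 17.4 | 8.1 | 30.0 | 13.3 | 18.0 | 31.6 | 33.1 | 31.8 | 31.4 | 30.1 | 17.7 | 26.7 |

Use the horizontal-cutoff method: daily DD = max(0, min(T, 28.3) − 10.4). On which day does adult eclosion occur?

day 7

Daily DD above 10.4 °C (capped at 17.9): 2.8, 7.0, 0.0, 17.9, 2.9, 7.6, 17.9, 17.9, 17.9, 17.9, 17.9, 7.3, 16.3.
Cumulative: 2.8, 9.8, 9.8, 27.7, 30.6, 38.2, 56.1, 74.0, 91.9, 109.8, 127.7, 135.0, 151.3.
The total first reaches 53 DD on day 7.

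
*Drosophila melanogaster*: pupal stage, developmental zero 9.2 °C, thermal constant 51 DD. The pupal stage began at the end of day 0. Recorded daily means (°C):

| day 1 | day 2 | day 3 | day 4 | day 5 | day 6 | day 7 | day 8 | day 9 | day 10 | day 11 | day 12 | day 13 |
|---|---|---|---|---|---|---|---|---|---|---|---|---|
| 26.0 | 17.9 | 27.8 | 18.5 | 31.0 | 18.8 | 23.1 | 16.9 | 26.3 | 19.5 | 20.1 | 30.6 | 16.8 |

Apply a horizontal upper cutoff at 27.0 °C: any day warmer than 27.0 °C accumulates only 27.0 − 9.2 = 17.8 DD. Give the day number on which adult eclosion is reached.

Daily DD above 9.2 °C (capped at 17.8): 16.8, 8.7, 17.8, 9.3, 17.8, 9.6, 13.9, 7.7, 17.1, 10.3, 10.9, 17.8, 7.6.
Cumulative: 16.8, 25.5, 43.3, 52.6, 70.4, 80.0, 93.9, 101.6, 118.7, 129.0, 139.9, 157.7, 165.3.
The total first reaches 51 DD on day 4.

day 4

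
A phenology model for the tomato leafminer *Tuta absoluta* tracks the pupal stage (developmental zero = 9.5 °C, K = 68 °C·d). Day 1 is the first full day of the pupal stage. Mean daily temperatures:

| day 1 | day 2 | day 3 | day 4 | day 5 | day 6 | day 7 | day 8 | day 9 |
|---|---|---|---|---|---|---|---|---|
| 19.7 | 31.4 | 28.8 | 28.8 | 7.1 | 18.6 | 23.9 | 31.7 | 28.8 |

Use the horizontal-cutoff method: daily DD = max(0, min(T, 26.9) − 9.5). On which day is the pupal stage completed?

day 6

Daily DD above 9.5 °C (capped at 17.4): 10.2, 17.4, 17.4, 17.4, 0.0, 9.1, 14.4, 17.4, 17.4.
Cumulative: 10.2, 27.6, 45.0, 62.4, 62.4, 71.5, 85.9, 103.3, 120.7.
The total first reaches 68 DD on day 6.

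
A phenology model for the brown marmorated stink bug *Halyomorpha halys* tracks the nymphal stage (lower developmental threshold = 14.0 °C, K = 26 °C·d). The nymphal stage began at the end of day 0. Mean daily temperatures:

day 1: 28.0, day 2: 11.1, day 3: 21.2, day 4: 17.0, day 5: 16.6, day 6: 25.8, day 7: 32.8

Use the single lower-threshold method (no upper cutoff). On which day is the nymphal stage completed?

day 5

Daily DD above 14.0 °C: 14.0, 0.0, 7.2, 3.0, 2.6, 11.8, 18.8.
Cumulative: 14.0, 14.0, 21.2, 24.2, 26.8, 38.6, 57.4.
The total first reaches 26 DD on day 5.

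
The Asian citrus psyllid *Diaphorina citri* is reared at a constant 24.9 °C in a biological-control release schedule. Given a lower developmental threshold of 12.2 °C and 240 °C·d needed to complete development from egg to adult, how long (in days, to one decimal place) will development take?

18.9 days

Daily accumulation = 24.9 − 12.2 = 12.7 DD/day.
Duration = 240 / 12.7 = 18.898 ≈ 18.9 days.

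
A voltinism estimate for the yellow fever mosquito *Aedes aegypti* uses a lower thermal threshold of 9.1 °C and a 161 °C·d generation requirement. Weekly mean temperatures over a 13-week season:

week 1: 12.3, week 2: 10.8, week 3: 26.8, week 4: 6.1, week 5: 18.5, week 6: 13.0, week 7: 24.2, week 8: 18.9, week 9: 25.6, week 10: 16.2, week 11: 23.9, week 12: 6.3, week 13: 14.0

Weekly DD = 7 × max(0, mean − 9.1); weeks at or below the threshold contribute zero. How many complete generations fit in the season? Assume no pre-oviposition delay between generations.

4 generations

Weekly DD (7 × max(0, T̄ − 9.1)): 22.4, 11.9, 123.9, 0.0, 65.8, 27.3, 105.7, 68.6, 115.5, 49.7, 103.6, 0.0, 34.3.
Season total = 728.7 DD.
Complete generations = ⌊728.7 / 161⌋ = 4.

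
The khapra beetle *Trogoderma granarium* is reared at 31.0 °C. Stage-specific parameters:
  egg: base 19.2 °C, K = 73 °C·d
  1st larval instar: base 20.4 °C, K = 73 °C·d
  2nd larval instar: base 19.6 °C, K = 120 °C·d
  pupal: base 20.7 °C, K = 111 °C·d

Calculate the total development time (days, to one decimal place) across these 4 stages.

34.4 days

egg: 73 / (31.0 − 19.2) = 73 / 11.8 = 6.186 d.
1st larval instar: 73 / (31.0 − 20.4) = 73 / 10.6 = 6.887 d.
2nd larval instar: 120 / (31.0 − 19.6) = 120 / 11.4 = 10.526 d.
pupal: 111 / (31.0 − 20.7) = 111 / 10.3 = 10.777 d.
Sum = 34.376 ≈ 34.4 days.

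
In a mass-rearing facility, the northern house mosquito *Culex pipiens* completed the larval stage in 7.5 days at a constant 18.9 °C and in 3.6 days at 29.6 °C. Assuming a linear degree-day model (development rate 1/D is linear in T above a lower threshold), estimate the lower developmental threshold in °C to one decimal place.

9.0 °C

Under the model K = D·(T − T_b), so D₁·(T₁ − T_b) = D₂·(T₂ − T_b).
7.5·(18.9 − T_b) = 3.6·(29.6 − T_b)
T_b = (7.5·18.9 − 3.6·29.6) / (7.5 − 3.6) = 35.19 / 3.9 = 9.023 °C ≈ 9.0 °C.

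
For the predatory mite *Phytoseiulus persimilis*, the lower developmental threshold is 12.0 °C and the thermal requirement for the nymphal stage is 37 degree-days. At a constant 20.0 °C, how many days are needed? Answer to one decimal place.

4.6 days

Daily accumulation = 20.0 − 12.0 = 8.0 DD/day.
Duration = 37 / 8.0 = 4.625 ≈ 4.6 days.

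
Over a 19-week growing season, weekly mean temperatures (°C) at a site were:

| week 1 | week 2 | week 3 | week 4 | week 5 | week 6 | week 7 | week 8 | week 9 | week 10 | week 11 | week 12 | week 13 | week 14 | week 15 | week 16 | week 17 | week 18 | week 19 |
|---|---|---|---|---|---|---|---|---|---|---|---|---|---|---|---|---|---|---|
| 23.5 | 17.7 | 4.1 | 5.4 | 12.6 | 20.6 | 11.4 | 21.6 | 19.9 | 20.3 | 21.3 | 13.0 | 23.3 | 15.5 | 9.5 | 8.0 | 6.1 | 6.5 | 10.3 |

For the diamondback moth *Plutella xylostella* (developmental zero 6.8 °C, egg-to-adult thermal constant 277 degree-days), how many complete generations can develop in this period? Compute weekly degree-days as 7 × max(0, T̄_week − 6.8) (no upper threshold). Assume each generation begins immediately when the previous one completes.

Weekly DD (7 × max(0, T̄ − 6.8)): 116.9, 76.3, 0.0, 0.0, 40.6, 96.6, 32.2, 103.6, 91.7, 94.5, 101.5, 43.4, 115.5, 60.9, 18.9, 8.4, 0.0, 0.0, 24.5.
Season total = 1025.5 DD.
Complete generations = ⌊1025.5 / 277⌋ = 3.

3 generations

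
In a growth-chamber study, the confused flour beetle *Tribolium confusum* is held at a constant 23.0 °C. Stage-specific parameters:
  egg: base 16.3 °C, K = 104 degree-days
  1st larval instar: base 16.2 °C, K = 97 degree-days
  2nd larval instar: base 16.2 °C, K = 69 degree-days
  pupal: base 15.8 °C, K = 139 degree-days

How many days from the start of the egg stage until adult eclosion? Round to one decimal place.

egg: 104 / (23.0 − 16.3) = 104 / 6.7 = 15.522 d.
1st larval instar: 97 / (23.0 − 16.2) = 97 / 6.8 = 14.265 d.
2nd larval instar: 69 / (23.0 − 16.2) = 69 / 6.8 = 10.147 d.
pupal: 139 / (23.0 − 15.8) = 139 / 7.2 = 19.306 d.
Sum = 59.240 ≈ 59.2 days.

59.2 days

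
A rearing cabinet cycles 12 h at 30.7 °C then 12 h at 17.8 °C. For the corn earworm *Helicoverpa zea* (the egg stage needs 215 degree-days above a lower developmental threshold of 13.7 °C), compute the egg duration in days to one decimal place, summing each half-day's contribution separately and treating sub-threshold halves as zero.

Day half: max(0, 30.7 − 13.7) × 0.5 = 17.0 × 0.5 = 8.50 DD.
Night half: max(0, 17.8 − 13.7) × 0.5 = 4.1 × 0.5 = 2.05 DD.
Per 24 h: 10.55 DD/day.
Duration = 215 / 10.55 = 20.379 ≈ 20.4 days.

20.4 days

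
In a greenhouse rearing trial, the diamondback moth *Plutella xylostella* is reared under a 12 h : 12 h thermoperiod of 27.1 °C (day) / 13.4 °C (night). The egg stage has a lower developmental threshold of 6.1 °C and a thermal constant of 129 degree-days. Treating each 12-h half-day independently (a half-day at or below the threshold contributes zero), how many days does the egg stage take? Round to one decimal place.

Day half: max(0, 27.1 − 6.1) × 0.5 = 21.0 × 0.5 = 10.50 DD.
Night half: max(0, 13.4 − 6.1) × 0.5 = 7.3 × 0.5 = 3.65 DD.
Per 24 h: 14.15 DD/day.
Duration = 129 / 14.15 = 9.117 ≈ 9.1 days.

9.1 days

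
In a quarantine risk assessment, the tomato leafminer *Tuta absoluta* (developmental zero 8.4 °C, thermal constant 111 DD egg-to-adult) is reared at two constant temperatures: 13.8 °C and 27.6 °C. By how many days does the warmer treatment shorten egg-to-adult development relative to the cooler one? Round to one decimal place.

At 13.8 °C: 111 / (13.8 − 8.4) = 111 / 5.4 = 20.556 d.
At 27.6 °C: 111 / (27.6 − 8.4) = 111 / 19.2 = 5.781 d.
Difference = |20.556 − 5.781| = 14.774 ≈ 14.8 days.

14.8 days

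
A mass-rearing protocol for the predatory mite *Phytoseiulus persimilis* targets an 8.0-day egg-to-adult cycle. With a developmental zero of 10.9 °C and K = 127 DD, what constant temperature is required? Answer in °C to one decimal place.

26.8 °C

Required daily accumulation = 127 / 8.0 = 15.875 DD/day.
T = T_base + 15.875 = 10.9 + 15.875 = 26.775 ≈ 26.8 °C.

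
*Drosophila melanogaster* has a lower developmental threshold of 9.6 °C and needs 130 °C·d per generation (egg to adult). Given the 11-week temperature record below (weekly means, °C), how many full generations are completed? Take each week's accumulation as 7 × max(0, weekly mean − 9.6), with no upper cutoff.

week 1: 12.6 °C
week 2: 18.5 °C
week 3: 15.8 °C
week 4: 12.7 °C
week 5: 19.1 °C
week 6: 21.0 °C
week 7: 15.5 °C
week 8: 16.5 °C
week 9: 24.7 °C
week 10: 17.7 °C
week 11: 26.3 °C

5 generations

Weekly DD (7 × max(0, T̄ − 9.6)): 21.0, 62.3, 43.4, 21.7, 66.5, 79.8, 41.3, 48.3, 105.7, 56.7, 116.9.
Season total = 663.6 DD.
Complete generations = ⌊663.6 / 130⌋ = 5.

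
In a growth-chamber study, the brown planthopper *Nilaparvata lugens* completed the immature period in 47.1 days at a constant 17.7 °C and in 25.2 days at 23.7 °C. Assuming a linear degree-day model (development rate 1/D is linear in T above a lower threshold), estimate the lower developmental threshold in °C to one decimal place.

Linear rate model ⇒ the product D·(T − T_b) is constant across temperatures.
47.1·(17.7 − T_b) = 25.2·(23.7 − T_b)
T_b = (47.1·17.7 − 25.2·23.7) / (47.1 − 25.2) = 236.43 / 21.9 = 10.796 °C ≈ 10.8 °C.

10.8 °C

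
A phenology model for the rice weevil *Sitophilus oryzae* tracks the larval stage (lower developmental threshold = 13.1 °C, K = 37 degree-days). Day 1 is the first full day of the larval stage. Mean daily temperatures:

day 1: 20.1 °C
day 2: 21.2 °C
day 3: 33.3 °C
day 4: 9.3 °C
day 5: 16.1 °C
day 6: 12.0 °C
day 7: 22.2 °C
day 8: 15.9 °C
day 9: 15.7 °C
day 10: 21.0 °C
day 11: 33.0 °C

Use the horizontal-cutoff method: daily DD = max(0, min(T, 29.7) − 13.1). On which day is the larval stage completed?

Daily DD above 13.1 °C (capped at 16.6): 7.0, 8.1, 16.6, 0.0, 3.0, 0.0, 9.1, 2.8, 2.6, 7.9, 16.6.
Cumulative: 7.0, 15.1, 31.7, 31.7, 34.7, 34.7, 43.8, 46.6, 49.2, 57.1, 73.7.
The total first reaches 37 DD on day 7.

day 7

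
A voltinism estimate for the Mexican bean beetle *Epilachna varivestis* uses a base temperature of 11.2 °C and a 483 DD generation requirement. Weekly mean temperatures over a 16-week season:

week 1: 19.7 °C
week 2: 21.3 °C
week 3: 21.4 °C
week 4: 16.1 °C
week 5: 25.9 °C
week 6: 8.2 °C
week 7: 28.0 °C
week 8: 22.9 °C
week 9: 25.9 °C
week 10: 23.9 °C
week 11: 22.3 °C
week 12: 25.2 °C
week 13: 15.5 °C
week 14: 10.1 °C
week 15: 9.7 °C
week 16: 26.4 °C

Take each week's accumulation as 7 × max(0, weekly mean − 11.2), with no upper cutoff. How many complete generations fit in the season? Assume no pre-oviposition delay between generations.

Weekly DD (7 × max(0, T̄ − 11.2)): 59.5, 70.7, 71.4, 34.3, 102.9, 0.0, 117.6, 81.9, 102.9, 88.9, 77.7, 98.0, 30.1, 0.0, 0.0, 106.4.
Season total = 1042.3 DD.
Complete generations = ⌊1042.3 / 483⌋ = 2.

2 generations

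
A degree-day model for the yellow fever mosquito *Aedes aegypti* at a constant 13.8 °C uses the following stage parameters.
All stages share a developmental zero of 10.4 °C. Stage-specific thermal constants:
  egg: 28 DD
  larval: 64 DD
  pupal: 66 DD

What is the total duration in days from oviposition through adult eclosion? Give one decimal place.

46.5 days

Daily accumulation at 13.8 °C = 13.8 − 10.4 = 3.4 DD/day.
Total K = 28 + 64 + 66 = 158 DD.
Total duration = 158 / 3.4 = 46.471 ≈ 46.5 days.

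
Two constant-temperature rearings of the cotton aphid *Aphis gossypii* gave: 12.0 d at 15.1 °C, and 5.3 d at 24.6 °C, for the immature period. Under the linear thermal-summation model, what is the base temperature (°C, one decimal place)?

7.6 °C

Under the model K = D·(T − T_b), so D₁·(T₁ − T_b) = D₂·(T₂ − T_b).
12.0·(15.1 − T_b) = 5.3·(24.6 − T_b)
T_b = (12.0·15.1 − 5.3·24.6) / (12.0 − 5.3) = 50.82 / 6.7 = 7.585 °C ≈ 7.6 °C.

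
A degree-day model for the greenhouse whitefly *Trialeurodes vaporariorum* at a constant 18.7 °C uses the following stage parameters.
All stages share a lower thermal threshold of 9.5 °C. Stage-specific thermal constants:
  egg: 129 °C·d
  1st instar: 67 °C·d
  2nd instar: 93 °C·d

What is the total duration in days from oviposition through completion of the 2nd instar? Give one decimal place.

31.4 days

Daily accumulation at 18.7 °C = 18.7 − 9.5 = 9.2 DD/day.
Total K = 129 + 67 + 93 = 289 DD.
Total duration = 289 / 9.2 = 31.413 ≈ 31.4 days.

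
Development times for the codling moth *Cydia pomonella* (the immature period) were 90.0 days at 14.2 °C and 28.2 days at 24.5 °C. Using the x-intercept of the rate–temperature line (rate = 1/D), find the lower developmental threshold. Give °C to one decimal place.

9.5 °C

Equal thermal constants: D₁(T₁ − T_b) = D₂(T₂ − T_b).
90.0·(14.2 − T_b) = 28.2·(24.5 − T_b)
T_b = (90.0·14.2 − 28.2·24.5) / (90.0 − 28.2) = 587.10 / 61.8 = 9.500 °C ≈ 9.5 °C.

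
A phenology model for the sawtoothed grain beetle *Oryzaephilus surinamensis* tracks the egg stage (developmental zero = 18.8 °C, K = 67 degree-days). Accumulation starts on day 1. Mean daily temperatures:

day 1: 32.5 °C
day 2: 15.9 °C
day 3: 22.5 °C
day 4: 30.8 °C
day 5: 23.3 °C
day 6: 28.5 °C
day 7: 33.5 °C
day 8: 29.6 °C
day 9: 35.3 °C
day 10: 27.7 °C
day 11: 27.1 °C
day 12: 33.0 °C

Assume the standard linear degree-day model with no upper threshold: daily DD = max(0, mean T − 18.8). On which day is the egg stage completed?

Daily DD above 18.8 °C: 13.7, 0.0, 3.7, 12.0, 4.5, 9.7, 14.7, 10.8, 16.5, 8.9, 8.3, 14.2.
Cumulative: 13.7, 13.7, 17.4, 29.4, 33.9, 43.6, 58.3, 69.1, 85.6, 94.5, 102.8, 117.0.
The total first reaches 67 DD on day 8.

day 8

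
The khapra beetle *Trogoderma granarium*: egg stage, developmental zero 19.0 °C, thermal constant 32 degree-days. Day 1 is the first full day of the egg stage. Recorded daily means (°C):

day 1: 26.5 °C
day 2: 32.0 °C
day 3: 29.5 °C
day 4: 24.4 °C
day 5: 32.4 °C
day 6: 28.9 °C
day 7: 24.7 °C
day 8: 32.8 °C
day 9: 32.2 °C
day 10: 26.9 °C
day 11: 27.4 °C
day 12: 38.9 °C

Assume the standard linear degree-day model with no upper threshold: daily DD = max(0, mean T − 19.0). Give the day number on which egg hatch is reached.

Daily DD above 19.0 °C: 7.5, 13.0, 10.5, 5.4, 13.4, 9.9, 5.7, 13.8, 13.2, 7.9, 8.4, 19.9.
Cumulative: 7.5, 20.5, 31.0, 36.4, 49.8, 59.7, 65.4, 79.2, 92.4, 100.3, 108.7, 128.6.
The total first reaches 32 DD on day 4.

day 4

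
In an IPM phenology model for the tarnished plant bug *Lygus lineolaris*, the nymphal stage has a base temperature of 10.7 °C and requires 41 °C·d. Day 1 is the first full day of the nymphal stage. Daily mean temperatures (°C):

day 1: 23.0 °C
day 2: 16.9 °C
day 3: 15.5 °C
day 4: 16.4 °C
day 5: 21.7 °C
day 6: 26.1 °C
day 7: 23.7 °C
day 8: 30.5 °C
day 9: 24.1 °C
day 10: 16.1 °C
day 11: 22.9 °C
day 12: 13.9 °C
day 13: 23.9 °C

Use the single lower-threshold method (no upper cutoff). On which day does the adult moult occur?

Daily DD above 10.7 °C: 12.3, 6.2, 4.8, 5.7, 11.0, 15.4, 13.0, 19.8, 13.4, 5.4, 12.2, 3.2, 13.2.
Cumulative: 12.3, 18.5, 23.3, 29.0, 40.0, 55.4, 68.4, 88.2, 101.6, 107.0, 119.2, 122.4, 135.6.
The total first reaches 41 DD on day 6.

day 6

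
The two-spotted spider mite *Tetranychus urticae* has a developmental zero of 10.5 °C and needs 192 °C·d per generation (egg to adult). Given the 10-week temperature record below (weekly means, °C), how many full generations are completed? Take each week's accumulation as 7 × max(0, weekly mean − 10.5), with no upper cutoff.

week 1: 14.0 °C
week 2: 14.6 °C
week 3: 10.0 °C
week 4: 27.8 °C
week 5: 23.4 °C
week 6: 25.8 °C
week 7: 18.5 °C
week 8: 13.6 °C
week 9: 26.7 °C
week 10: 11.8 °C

2 generations

Weekly DD (7 × max(0, T̄ − 10.5)): 24.5, 28.7, 0.0, 121.1, 90.3, 107.1, 56.0, 21.7, 113.4, 9.1.
Season total = 571.9 DD.
Complete generations = ⌊571.9 / 192⌋ = 2.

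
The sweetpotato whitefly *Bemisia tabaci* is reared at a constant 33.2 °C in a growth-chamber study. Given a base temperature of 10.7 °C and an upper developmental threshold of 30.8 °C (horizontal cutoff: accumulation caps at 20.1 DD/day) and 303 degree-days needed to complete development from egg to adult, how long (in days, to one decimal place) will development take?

Temperature 33.2 °C exceeds the upper threshold, so daily accumulation caps at 30.8 − 10.7 = 20.1 DD/day.
Duration = 303 / 20.1 = 15.075 ≈ 15.1 days.

15.1 days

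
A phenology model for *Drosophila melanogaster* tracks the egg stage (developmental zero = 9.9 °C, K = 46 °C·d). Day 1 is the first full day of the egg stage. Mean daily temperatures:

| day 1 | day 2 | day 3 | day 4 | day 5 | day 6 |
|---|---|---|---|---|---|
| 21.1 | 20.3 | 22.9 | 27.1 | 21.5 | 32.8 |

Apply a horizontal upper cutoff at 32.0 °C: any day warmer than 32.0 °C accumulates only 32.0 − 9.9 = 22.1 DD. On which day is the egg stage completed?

Daily DD above 9.9 °C (capped at 22.1): 11.2, 10.4, 13.0, 17.2, 11.6, 22.1.
Cumulative: 11.2, 21.6, 34.6, 51.8, 63.4, 85.5.
The total first reaches 46 DD on day 4.

day 4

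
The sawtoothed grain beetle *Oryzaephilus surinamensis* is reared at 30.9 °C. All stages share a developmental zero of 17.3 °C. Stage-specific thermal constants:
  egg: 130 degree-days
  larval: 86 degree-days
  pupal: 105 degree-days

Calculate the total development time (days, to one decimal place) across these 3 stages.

Daily accumulation at 30.9 °C = 30.9 − 17.3 = 13.6 DD/day.
Total K = 130 + 86 + 105 = 321 DD.
Total duration = 321 / 13.6 = 23.603 ≈ 23.6 days.

23.6 days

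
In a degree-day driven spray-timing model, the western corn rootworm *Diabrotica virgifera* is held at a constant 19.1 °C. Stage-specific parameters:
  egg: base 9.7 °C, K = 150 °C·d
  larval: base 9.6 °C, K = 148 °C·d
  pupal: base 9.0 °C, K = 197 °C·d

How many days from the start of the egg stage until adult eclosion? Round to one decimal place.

51.0 days

egg: 150 / (19.1 − 9.7) = 150 / 9.4 = 15.957 d.
larval: 148 / (19.1 − 9.6) = 148 / 9.5 = 15.579 d.
pupal: 197 / (19.1 − 9.0) = 197 / 10.1 = 19.505 d.
Sum = 51.041 ≈ 51.0 days.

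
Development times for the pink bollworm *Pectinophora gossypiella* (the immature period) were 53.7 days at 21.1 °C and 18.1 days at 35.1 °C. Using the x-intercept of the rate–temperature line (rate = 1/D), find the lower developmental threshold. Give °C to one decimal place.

Equal thermal constants: D₁(T₁ − T_b) = D₂(T₂ − T_b).
53.7·(21.1 − T_b) = 18.1·(35.1 − T_b)
T_b = (53.7·21.1 − 18.1·35.1) / (53.7 − 18.1) = 497.76 / 35.6 = 13.982 °C ≈ 14.0 °C.

14.0 °C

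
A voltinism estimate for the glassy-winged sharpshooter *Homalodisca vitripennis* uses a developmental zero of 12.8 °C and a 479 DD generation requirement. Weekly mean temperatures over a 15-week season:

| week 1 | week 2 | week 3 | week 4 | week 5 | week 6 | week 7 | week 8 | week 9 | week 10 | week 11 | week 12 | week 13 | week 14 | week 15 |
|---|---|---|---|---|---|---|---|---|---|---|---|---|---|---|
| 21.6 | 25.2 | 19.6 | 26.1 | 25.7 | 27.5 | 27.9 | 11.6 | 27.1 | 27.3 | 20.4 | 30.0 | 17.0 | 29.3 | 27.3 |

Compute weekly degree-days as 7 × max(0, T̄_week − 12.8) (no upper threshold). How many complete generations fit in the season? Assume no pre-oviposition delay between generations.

2 generations

Weekly DD (7 × max(0, T̄ − 12.8)): 61.6, 86.8, 47.6, 93.1, 90.3, 102.9, 105.7, 0.0, 100.1, 101.5, 53.2, 120.4, 29.4, 115.5, 101.5.
Season total = 1209.6 DD.
Complete generations = ⌊1209.6 / 479⌋ = 2.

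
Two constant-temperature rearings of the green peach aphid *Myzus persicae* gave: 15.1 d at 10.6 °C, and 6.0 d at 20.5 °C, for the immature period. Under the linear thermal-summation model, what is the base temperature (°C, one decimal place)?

Under the model K = D·(T − T_b), so D₁·(T₁ − T_b) = D₂·(T₂ − T_b).
15.1·(10.6 − T_b) = 6.0·(20.5 − T_b)
T_b = (15.1·10.6 − 6.0·20.5) / (15.1 − 6.0) = 37.06 / 9.1 = 4.073 °C ≈ 4.1 °C.

4.1 °C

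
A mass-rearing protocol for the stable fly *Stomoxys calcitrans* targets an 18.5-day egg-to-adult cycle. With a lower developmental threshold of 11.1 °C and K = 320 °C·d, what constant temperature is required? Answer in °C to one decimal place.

28.4 °C

Required daily accumulation = 320 / 18.5 = 17.297 DD/day.
T = T_base + 17.297 = 11.1 + 17.297 = 28.397 ≈ 28.4 °C.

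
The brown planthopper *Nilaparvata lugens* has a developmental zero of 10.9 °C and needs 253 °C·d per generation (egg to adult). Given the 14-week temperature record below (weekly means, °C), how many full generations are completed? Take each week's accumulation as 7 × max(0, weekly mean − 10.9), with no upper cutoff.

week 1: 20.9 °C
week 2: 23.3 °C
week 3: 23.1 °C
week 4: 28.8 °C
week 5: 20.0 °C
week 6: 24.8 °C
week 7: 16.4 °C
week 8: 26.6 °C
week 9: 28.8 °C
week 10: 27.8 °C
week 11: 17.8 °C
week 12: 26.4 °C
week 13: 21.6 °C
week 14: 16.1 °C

4 generations

Weekly DD (7 × max(0, T̄ − 10.9)): 70.0, 86.8, 85.4, 125.3, 63.7, 97.3, 38.5, 109.9, 125.3, 118.3, 48.3, 108.5, 74.9, 36.4.
Season total = 1188.6 DD.
Complete generations = ⌊1188.6 / 253⌋ = 4.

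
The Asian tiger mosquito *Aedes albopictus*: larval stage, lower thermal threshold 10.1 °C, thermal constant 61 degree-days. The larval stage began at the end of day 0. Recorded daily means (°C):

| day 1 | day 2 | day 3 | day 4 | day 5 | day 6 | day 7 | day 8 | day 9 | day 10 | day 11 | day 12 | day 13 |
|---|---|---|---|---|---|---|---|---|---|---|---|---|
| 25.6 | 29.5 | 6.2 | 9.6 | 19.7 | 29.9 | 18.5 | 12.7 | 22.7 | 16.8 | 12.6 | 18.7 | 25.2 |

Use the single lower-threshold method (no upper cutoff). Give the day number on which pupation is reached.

Daily DD above 10.1 °C: 15.5, 19.4, 0.0, 0.0, 9.6, 19.8, 8.4, 2.6, 12.6, 6.7, 2.5, 8.6, 15.1.
Cumulative: 15.5, 34.9, 34.9, 34.9, 44.5, 64.3, 72.7, 75.3, 87.9, 94.6, 97.1, 105.7, 120.8.
The total first reaches 61 DD on day 6.

day 6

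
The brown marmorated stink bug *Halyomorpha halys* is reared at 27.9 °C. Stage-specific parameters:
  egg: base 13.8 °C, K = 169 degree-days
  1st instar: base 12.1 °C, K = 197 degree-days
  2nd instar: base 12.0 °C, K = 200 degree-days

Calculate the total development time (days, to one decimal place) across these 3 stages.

egg: 169 / (27.9 − 13.8) = 169 / 14.1 = 11.986 d.
1st instar: 197 / (27.9 − 12.1) = 197 / 15.8 = 12.468 d.
2nd instar: 200 / (27.9 − 12.0) = 200 / 15.9 = 12.579 d.
Sum = 37.033 ≈ 37.0 days.

37.0 days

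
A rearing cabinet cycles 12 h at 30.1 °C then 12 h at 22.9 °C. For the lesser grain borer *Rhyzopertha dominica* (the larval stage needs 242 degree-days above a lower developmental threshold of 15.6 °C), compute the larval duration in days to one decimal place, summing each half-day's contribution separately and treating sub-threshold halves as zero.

Day half: max(0, 30.1 − 15.6) × 0.5 = 14.5 × 0.5 = 7.25 DD.
Night half: max(0, 22.9 − 15.6) × 0.5 = 7.3 × 0.5 = 3.65 DD.
Per 24 h: 10.90 DD/day.
Duration = 242 / 10.90 = 22.202 ≈ 22.2 days.

22.2 days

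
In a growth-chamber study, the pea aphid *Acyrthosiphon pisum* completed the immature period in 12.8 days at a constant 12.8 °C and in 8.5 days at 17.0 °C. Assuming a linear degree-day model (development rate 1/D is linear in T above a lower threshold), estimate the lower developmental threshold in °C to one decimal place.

Under the model K = D·(T − T_b), so D₁·(T₁ − T_b) = D₂·(T₂ − T_b).
12.8·(12.8 − T_b) = 8.5·(17.0 − T_b)
T_b = (12.8·12.8 − 8.5·17.0) / (12.8 − 8.5) = 19.34 / 4.3 = 4.498 °C ≈ 4.5 °C.

4.5 °C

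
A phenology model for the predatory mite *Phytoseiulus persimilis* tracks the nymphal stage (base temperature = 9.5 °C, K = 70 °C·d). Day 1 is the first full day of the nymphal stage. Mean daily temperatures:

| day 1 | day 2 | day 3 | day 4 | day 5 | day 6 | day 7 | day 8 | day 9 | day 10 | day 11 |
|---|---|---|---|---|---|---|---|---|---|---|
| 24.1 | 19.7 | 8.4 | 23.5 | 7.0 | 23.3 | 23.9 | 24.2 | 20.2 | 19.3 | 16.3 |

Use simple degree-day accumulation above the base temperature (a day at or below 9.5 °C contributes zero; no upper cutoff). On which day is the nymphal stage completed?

day 8

Daily DD above 9.5 °C: 14.6, 10.2, 0.0, 14.0, 0.0, 13.8, 14.4, 14.7, 10.7, 9.8, 6.8.
Cumulative: 14.6, 24.8, 24.8, 38.8, 38.8, 52.6, 67.0, 81.7, 92.4, 102.2, 109.0.
The total first reaches 70 DD on day 8.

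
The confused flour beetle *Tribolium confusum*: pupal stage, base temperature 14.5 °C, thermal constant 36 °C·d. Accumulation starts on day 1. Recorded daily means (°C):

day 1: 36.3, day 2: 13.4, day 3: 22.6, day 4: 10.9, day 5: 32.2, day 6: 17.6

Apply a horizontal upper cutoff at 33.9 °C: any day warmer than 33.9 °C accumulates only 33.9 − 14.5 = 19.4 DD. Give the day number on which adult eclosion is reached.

day 5

Daily DD above 14.5 °C (capped at 19.4): 19.4, 0.0, 8.1, 0.0, 17.7, 3.1.
Cumulative: 19.4, 19.4, 27.5, 27.5, 45.2, 48.3.
The total first reaches 36 DD on day 5.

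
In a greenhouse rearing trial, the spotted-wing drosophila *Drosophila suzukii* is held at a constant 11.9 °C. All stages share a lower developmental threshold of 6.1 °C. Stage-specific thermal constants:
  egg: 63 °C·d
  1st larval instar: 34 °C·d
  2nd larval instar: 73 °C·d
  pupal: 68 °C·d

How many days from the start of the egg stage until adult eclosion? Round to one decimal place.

Daily accumulation at 11.9 °C = 11.9 − 6.1 = 5.8 DD/day.
Total K = 63 + 34 + 73 + 68 = 238 DD.
Total duration = 238 / 5.8 = 41.034 ≈ 41.0 days.

41.0 days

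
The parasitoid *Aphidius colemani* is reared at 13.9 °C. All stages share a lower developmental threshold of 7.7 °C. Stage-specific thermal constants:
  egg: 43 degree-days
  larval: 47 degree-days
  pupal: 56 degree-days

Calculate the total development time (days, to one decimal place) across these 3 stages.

Daily accumulation at 13.9 °C = 13.9 − 7.7 = 6.2 DD/day.
Total K = 43 + 47 + 56 = 146 DD.
Total duration = 146 / 6.2 = 23.548 ≈ 23.5 days.

23.5 days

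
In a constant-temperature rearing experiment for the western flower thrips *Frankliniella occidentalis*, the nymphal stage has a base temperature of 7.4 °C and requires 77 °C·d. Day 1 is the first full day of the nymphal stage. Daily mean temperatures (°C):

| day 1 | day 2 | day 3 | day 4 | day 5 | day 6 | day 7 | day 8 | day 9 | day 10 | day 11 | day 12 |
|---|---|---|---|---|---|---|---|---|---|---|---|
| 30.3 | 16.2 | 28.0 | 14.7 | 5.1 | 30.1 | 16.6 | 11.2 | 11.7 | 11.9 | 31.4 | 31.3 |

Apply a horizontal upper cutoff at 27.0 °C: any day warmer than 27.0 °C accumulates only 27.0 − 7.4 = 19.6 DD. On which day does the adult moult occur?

Daily DD above 7.4 °C (capped at 19.6): 19.6, 8.8, 19.6, 7.3, 0.0, 19.6, 9.2, 3.8, 4.3, 4.5, 19.6, 19.6.
Cumulative: 19.6, 28.4, 48.0, 55.3, 55.3, 74.9, 84.1, 87.9, 92.2, 96.7, 116.3, 135.9.
The total first reaches 77 DD on day 7.

day 7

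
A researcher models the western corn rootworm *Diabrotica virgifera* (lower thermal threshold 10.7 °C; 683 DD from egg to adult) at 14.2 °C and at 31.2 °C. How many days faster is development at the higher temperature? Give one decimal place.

161.8 days

At 14.2 °C: 683 / (14.2 − 10.7) = 683 / 3.5 = 195.143 d.
At 31.2 °C: 683 / (31.2 − 10.7) = 683 / 20.5 = 33.317 d.
Difference = |195.143 − 33.317| = 161.826 ≈ 161.8 days.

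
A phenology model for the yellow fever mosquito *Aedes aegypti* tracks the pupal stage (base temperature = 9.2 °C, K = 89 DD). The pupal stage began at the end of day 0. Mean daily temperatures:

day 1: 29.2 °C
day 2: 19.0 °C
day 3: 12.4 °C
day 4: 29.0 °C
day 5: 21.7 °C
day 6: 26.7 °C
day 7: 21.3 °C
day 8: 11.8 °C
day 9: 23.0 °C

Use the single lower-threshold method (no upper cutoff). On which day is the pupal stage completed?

Daily DD above 9.2 °C: 20.0, 9.8, 3.2, 19.8, 12.5, 17.5, 12.1, 2.6, 13.8.
Cumulative: 20.0, 29.8, 33.0, 52.8, 65.3, 82.8, 94.9, 97.5, 111.3.
The total first reaches 89 DD on day 7.

day 7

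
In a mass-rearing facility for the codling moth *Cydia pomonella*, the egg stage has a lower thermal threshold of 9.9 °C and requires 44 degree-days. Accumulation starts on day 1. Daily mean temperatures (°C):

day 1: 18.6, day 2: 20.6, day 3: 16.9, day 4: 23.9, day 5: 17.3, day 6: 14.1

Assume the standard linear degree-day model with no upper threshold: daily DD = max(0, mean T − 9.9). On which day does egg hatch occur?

Daily DD above 9.9 °C: 8.7, 10.7, 7.0, 14.0, 7.4, 4.2.
Cumulative: 8.7, 19.4, 26.4, 40.4, 47.8, 52.0.
The total first reaches 44 DD on day 5.

day 5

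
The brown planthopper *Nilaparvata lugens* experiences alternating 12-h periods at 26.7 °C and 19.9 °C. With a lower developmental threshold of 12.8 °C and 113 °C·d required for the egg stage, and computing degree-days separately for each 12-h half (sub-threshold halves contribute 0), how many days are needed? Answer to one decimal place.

10.8 days

Day half: max(0, 26.7 − 12.8) × 0.5 = 13.9 × 0.5 = 6.95 DD.
Night half: max(0, 19.9 − 12.8) × 0.5 = 7.1 × 0.5 = 3.55 DD.
Per 24 h: 10.50 DD/day.
Duration = 113 / 10.50 = 10.762 ≈ 10.8 days.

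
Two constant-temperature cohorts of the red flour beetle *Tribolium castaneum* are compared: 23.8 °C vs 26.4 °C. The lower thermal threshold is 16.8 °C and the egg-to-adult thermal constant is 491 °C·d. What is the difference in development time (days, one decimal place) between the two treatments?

19.0 days

At 23.8 °C: 491 / (23.8 − 16.8) = 491 / 7.0 = 70.143 d.
At 26.4 °C: 491 / (26.4 − 16.8) = 491 / 9.6 = 51.146 d.
Difference = |70.143 − 51.146| = 18.997 ≈ 19.0 days.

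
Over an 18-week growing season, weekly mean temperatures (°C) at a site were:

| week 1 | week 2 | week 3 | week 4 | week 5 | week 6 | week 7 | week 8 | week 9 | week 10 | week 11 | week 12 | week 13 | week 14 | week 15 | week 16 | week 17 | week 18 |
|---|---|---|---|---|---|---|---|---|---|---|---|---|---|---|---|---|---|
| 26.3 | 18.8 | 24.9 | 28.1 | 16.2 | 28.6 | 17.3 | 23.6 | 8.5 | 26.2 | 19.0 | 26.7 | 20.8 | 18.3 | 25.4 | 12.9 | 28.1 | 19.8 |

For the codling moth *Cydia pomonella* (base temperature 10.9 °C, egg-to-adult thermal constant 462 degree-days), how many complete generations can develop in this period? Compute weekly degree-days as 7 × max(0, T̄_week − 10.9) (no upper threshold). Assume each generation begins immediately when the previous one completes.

2 generations

Weekly DD (7 × max(0, T̄ − 10.9)): 107.8, 55.3, 98.0, 120.4, 37.1, 123.9, 44.8, 88.9, 0.0, 107.1, 56.7, 110.6, 69.3, 51.8, 101.5, 14.0, 120.4, 62.3.
Season total = 1369.9 DD.
Complete generations = ⌊1369.9 / 462⌋ = 2.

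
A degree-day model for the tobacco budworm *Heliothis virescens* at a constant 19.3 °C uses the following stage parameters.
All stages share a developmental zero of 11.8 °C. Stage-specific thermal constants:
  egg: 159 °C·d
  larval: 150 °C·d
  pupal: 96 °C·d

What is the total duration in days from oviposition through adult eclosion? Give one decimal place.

Daily accumulation at 19.3 °C = 19.3 − 11.8 = 7.5 DD/day.
Total K = 159 + 150 + 96 = 405 DD.
Total duration = 405 / 7.5 = 54.000 ≈ 54.0 days.

54.0 days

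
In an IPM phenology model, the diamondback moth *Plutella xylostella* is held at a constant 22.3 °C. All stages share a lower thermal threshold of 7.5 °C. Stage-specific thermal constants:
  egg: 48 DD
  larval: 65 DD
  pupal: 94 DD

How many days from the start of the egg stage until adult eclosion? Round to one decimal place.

14.0 days

Daily accumulation at 22.3 °C = 22.3 − 7.5 = 14.8 DD/day.
Total K = 48 + 65 + 94 = 207 DD.
Total duration = 207 / 14.8 = 13.986 ≈ 14.0 days.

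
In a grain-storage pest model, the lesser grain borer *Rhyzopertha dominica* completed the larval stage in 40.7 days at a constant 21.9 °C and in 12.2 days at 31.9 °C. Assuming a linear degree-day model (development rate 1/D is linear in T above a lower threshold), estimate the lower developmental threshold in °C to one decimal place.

Under the model K = D·(T − T_b), so D₁·(T₁ − T_b) = D₂·(T₂ − T_b).
40.7·(21.9 − T_b) = 12.2·(31.9 − T_b)
T_b = (40.7·21.9 − 12.2·31.9) / (40.7 − 12.2) = 502.15 / 28.5 = 17.619 °C ≈ 17.6 °C.

17.6 °C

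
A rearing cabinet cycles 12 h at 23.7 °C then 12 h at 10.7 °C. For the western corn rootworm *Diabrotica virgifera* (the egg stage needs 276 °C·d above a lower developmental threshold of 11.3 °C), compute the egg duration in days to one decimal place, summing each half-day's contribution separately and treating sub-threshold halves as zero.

Day half: max(0, 23.7 − 11.3) × 0.5 = 12.4 × 0.5 = 6.20 DD.
Night half: max(0, 10.7 − 11.3) × 0.5 = 0.0 × 0.5 = 0.00 DD.
Per 24 h: 6.20 DD/day.
Duration = 276 / 6.20 = 44.516 ≈ 44.5 days.

44.5 days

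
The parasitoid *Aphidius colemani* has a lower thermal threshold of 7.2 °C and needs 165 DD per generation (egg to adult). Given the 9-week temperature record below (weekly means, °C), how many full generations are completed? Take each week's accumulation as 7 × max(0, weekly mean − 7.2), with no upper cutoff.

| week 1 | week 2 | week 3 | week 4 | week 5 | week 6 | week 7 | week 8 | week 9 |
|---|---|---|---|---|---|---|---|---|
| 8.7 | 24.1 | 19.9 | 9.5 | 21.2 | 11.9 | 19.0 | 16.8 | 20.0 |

3 generations

Weekly DD (7 × max(0, T̄ − 7.2)): 10.5, 118.3, 88.9, 16.1, 98.0, 32.9, 82.6, 67.2, 89.6.
Season total = 604.1 DD.
Complete generations = ⌊604.1 / 165⌋ = 3.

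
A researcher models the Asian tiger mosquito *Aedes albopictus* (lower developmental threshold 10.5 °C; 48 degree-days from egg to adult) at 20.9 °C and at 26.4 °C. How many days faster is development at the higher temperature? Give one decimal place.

1.6 days

At 20.9 °C: 48 / (20.9 − 10.5) = 48 / 10.4 = 4.615 d.
At 26.4 °C: 48 / (26.4 − 10.5) = 48 / 15.9 = 3.019 d.
Difference = |4.615 − 3.019| = 1.597 ≈ 1.6 days.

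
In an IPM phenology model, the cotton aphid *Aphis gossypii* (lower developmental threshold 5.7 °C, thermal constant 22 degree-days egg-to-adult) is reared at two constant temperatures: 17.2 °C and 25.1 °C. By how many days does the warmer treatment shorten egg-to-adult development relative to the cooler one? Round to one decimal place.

At 17.2 °C: 22 / (17.2 − 5.7) = 22 / 11.5 = 1.913 d.
At 25.1 °C: 22 / (25.1 − 5.7) = 22 / 19.4 = 1.134 d.
Difference = |1.913 − 1.134| = 0.779 ≈ 0.8 days.

0.8 days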